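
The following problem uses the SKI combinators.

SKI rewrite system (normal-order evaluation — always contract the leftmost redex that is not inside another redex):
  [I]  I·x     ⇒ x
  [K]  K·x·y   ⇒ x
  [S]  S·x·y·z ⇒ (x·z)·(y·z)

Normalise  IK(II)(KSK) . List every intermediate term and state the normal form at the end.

  start: IK(II)(KSK)
  [1] K(II)(KSK)
  [2] II
  [3] I

Answer: normal form = I  (in 3 steps)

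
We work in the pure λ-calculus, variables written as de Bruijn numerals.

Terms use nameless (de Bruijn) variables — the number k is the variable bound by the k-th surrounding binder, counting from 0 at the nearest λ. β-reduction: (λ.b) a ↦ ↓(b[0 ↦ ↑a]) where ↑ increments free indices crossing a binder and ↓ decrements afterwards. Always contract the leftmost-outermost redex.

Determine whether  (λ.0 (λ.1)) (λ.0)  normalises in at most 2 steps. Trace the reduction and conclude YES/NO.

  start: (λ.0 (λ.1)) (λ.0)
  →1  (λ.0) (λ.λ.0)
  →2  λ.λ.0

Answer: YES — reaches normal form λ.λ.0 in 2 ≤ 2 steps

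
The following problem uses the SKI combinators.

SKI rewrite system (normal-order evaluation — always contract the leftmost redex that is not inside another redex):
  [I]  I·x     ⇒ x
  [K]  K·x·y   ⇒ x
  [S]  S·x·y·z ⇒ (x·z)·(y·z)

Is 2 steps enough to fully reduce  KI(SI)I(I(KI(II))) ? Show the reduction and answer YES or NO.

Answer: NO — after 2 steps the term is I(I(KI(II))), not yet normal

Working:
  start: KI(SI)I(I(KI(II)))
  →1  II(I(KI(II)))
  →2  I(I(KI(II)))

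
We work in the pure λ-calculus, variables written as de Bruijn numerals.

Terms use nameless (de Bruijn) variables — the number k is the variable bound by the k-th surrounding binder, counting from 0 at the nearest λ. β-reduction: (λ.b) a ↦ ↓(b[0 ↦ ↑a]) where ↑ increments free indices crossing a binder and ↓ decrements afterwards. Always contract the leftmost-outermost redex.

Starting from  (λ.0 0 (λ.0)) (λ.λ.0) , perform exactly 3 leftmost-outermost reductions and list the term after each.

Answer: after 3 steps: λ.0

Reduction:
  start: (λ.0 0 (λ.0)) (λ.λ.0)
  →1  (λ.λ.0) (λ.λ.0) (λ.0)
  →2  (λ.0) (λ.0)
  →3  λ.0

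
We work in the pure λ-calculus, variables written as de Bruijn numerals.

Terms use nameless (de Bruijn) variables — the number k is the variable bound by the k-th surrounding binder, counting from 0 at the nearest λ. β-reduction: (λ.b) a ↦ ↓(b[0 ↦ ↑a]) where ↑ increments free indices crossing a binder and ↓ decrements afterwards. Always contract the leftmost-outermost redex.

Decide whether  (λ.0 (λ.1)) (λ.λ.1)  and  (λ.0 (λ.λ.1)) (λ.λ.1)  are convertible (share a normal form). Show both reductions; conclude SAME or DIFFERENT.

Answer: DIFFERENT — A ⇓ λ.λ.λ.λ.1, B ⇓ λ.λ.λ.1

Reduction:
Term A:
  start: (λ.0 (λ.1)) (λ.λ.1)
  step 1: (λ.λ.1) (λ.λ.λ.1)
  step 2: λ.λ.λ.λ.1

Term B:
  start: (λ.0 (λ.λ.1)) (λ.λ.1)
  step 1: (λ.λ.1) (λ.λ.1)
  step 2: λ.λ.λ.1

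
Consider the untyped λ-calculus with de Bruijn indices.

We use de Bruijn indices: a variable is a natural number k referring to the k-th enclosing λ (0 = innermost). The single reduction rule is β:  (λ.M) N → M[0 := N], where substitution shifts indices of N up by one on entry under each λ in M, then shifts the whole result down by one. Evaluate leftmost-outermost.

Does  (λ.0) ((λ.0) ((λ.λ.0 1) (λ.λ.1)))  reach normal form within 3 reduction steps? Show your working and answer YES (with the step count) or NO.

Answer: YES — reaches normal form λ.0 (λ.λ.1) in 3 ≤ 3 steps

Working:
  start: (λ.0) ((λ.0) ((λ.λ.0 1) (λ.λ.1)))
  step 1: (λ.0) ((λ.λ.0 1) (λ.λ.1))
  step 2: (λ.λ.0 1) (λ.λ.1)
  step 3: λ.0 (λ.λ.1)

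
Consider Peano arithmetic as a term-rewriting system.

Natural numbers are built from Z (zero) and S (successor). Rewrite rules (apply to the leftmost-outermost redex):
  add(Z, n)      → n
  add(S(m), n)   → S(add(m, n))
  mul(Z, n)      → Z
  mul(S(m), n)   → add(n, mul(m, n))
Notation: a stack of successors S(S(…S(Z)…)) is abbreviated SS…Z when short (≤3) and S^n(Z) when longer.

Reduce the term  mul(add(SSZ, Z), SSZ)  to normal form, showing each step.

Answer: normal form = S^4(Z)  (in 12 steps)

Reduction:
  start: mul(add(SSZ, Z), SSZ)
  [1] mul(S(add(SZ, Z)), SSZ)
  [2] add(SSZ, mul(add(SZ, Z), SSZ))
  [3] S(add(SZ, mul(add(SZ, Z), SSZ)))
  [4] S(S(add(Z, mul(add(SZ, Z), SSZ))))
  [5] S(S(mul(add(SZ, Z), SSZ)))
  [6] S(S(mul(S(add(Z, Z)), SSZ)))
  [7] S(S(add(SSZ, mul(add(Z, Z), SSZ))))
  [8] S(S(S(add(SZ, mul(add(Z, Z), SSZ)))))
  [9] S(S(S(S(add(Z, mul(add(Z, Z), SSZ))))))
  [10] S(S(S(S(mul(add(Z, Z), SSZ)))))
  [11] S(S(S(S(mul(Z, SSZ)))))
  [12] S^4(Z)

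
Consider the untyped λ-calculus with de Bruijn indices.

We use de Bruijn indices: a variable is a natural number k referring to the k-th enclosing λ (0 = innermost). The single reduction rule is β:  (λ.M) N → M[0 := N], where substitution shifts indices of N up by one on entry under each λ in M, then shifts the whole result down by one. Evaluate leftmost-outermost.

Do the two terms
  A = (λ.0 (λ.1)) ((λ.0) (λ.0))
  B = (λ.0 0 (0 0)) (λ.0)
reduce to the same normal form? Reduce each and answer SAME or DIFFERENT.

Term A:
  start: (λ.0 (λ.1)) ((λ.0) (λ.0))
  →1  (λ.0) (λ.0) (λ.(λ.0) (λ.0))
  →2  (λ.0) (λ.(λ.0) (λ.0))
  →3  λ.(λ.0) (λ.0)
  →4  λ.λ.0

Term B:
  start: (λ.0 0 (0 0)) (λ.0)
  →1  (λ.0) (λ.0) ((λ.0) (λ.0))
  →2  (λ.0) ((λ.0) (λ.0))
  →3  (λ.0) (λ.0)
  →4  λ.0

Answer: DIFFERENT — A ⇓ λ.λ.0, B ⇓ λ.0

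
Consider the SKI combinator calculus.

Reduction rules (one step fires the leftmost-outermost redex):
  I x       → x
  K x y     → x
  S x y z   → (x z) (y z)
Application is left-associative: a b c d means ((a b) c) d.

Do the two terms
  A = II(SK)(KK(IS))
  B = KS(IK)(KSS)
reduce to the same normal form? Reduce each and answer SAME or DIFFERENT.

Term A:
  start: II(SK)(KK(IS))
  →1  I(SK)(KK(IS))
  →2  SK(KK(IS))
  →3  SKK

Term B:
  start: KS(IK)(KSS)
  →1  S(KSS)
  →2  SS

Answer: DIFFERENT — A ⇓ SKK, B ⇓ SS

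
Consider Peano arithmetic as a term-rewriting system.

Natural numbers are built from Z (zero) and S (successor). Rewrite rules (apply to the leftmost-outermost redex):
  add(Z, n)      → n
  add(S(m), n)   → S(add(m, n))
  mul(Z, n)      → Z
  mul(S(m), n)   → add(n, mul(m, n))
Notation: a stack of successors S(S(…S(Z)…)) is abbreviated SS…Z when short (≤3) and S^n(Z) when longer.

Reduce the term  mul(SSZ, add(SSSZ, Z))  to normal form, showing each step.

Answer: normal form = S^6(Z)  (in 19 steps)

Reduction:
  start: mul(SSZ, add(SSSZ, Z))
  step 1: add(add(SSSZ, Z), mul(SZ, add(SSSZ, Z)))
  step 2: add(S(add(SSZ, Z)), mul(SZ, add(SSSZ, Z)))
  step 3: S(add(add(SSZ, Z), mul(SZ, add(SSSZ, Z))))
  step 4: S(add(S(add(SZ, Z)), mul(SZ, add(SSSZ, Z))))
  step 5: S(S(add(add(SZ, Z), mul(SZ, add(SSSZ, Z)))))
  step 6: S(S(add(S(add(Z, Z)), mul(SZ, add(SSSZ, Z)))))
  step 7: S(S(S(add(add(Z, Z), mul(SZ, add(SSSZ, Z))))))
  step 8: S(S(S(add(Z, mul(SZ, add(SSSZ, Z))))))
  step 9: S(S(S(mul(SZ, add(SSSZ, Z)))))
  step 10: S(S(S(add(add(SSSZ, Z), mul(Z, add(SSSZ, Z))))))
  step 11: S(S(S(add(S(add(SSZ, Z)), mul(Z, add(SSSZ, Z))))))
  step 12: S(S(S(S(add(add(SSZ, Z), mul(Z, add(SSSZ, Z)))))))
  step 13: S(S(S(S(add(S(add(SZ, Z)), mul(Z, add(SSSZ, Z)))))))
  step 14: S(S(S(S(S(add(add(SZ, Z), mul(Z, add(SSSZ, Z))))))))
  step 15: S(S(S(S(S(add(S(add(Z, Z)), mul(Z, add(SSSZ, Z))))))))
  step 16: S(S(S(S(S(S(add(add(Z, Z), mul(Z, add(SSSZ, Z)))))))))
  step 17: S(S(S(S(S(S(add(Z, mul(Z, add(SSSZ, Z)))))))))
  step 18: S(S(S(S(S(S(mul(Z, add(SSSZ, Z))))))))
  step 19: S^6(Z)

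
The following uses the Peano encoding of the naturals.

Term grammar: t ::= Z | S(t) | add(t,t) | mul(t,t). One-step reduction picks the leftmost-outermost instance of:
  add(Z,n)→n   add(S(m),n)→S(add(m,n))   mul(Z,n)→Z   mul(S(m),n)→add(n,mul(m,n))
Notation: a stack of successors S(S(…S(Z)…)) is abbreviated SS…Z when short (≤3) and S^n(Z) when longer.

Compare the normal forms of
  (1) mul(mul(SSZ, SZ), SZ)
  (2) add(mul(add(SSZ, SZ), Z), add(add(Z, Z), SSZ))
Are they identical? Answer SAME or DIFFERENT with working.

Answer: SAME — A ⇓ SSZ, B ⇓ SSZ

Reduction:
Term A:
  start: mul(mul(SSZ, SZ), SZ)
  [1] mul(add(SZ, mul(SZ, SZ)), SZ)
  [2] mul(S(add(Z, mul(SZ, SZ))), SZ)
  [3] add(SZ, mul(add(Z, mul(SZ, SZ)), SZ))
  [4] S(add(Z, mul(add(Z, mul(SZ, SZ)), SZ)))
  [5] S(mul(add(Z, mul(SZ, SZ)), SZ))
  [6] S(mul(mul(SZ, SZ), SZ))
  [7] S(mul(add(SZ, mul(Z, SZ)), SZ))
  [8] S(mul(S(add(Z, mul(Z, SZ))), SZ))
  [9] S(add(SZ, mul(add(Z, mul(Z, SZ)), SZ)))
  [10] S(S(add(Z, mul(add(Z, mul(Z, SZ)), SZ))))
  [11] S(S(mul(add(Z, mul(Z, SZ)), SZ)))
  [12] S(S(mul(mul(Z, SZ), SZ)))
  [13] S(S(mul(Z, SZ)))
  [14] SSZ

Term B:
  start: add(mul(add(SSZ, SZ), Z), add(add(Z, Z), SSZ))
  [1] add(mul(S(add(SZ, SZ)), Z), add(add(Z, Z), SSZ))
  [2] add(add(Z, mul(add(SZ, SZ), Z)), add(add(Z, Z), SSZ))
  [3] add(mul(add(SZ, SZ), Z), add(add(Z, Z), SSZ))
  [4] add(mul(S(add(Z, SZ)), Z), add(add(Z, Z), SSZ))
  [5] add(add(Z, mul(add(Z, SZ), Z)), add(add(Z, Z), SSZ))
  [6] add(mul(add(Z, SZ), Z), add(add(Z, Z), SSZ))
  [7] add(mul(SZ, Z), add(add(Z, Z), SSZ))
  [8] add(add(Z, mul(Z, Z)), add(add(Z, Z), SSZ))
  [9] add(mul(Z, Z), add(add(Z, Z), SSZ))
  [10] add(Z, add(add(Z, Z), SSZ))
  [11] add(add(Z, Z), SSZ)
  [12] add(Z, SSZ)
  [13] SSZ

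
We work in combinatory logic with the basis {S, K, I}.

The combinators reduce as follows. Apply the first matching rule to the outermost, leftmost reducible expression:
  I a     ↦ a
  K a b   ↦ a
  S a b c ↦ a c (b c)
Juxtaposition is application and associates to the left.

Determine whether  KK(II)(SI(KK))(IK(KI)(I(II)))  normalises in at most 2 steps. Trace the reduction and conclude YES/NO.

Answer: YES — reaches normal form SI(KK) in 2 ≤ 2 steps

Working:
  start: KK(II)(SI(KK))(IK(KI)(I(II)))
  step 1: K(SI(KK))(IK(KI)(I(II)))
  step 2: SI(KK)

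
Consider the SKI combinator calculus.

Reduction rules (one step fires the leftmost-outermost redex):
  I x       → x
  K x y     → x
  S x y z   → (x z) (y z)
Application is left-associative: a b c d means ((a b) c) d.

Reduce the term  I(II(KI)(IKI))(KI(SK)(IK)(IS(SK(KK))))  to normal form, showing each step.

Answer: normal form = K(S(SK(KK)))  (in 9 steps)

Working:
  start: I(II(KI)(IKI))(KI(SK)(IK)(IS(SK(KK))))
  →1  II(KI)(IKI)(KI(SK)(IK)(IS(SK(KK))))
  →2  I(KI)(IKI)(KI(SK)(IK)(IS(SK(KK))))
  →3  KI(IKI)(KI(SK)(IK)(IS(SK(KK))))
  →4  I(KI(SK)(IK)(IS(SK(KK))))
  →5  KI(SK)(IK)(IS(SK(KK)))
  →6  I(IK)(IS(SK(KK)))
  →7  IK(IS(SK(KK)))
  →8  K(IS(SK(KK)))
  →9  K(S(SK(KK)))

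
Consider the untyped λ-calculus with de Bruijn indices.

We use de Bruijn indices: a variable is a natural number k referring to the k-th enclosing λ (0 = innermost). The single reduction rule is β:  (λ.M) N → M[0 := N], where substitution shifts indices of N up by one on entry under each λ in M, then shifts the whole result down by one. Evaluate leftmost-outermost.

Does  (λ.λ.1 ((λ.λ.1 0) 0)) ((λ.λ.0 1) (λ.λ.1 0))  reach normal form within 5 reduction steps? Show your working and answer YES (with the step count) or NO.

Answer: YES — reaches normal form λ.0 (λ.λ.1 0) in 5 ≤ 5 steps

Working:
  start: (λ.λ.1 ((λ.λ.1 0) 0)) ((λ.λ.0 1) (λ.λ.1 0))
  →1  λ.(λ.λ.0 1) (λ.λ.1 0) ((λ.λ.1 0) 0)
  →2  λ.(λ.0 (λ.λ.1 0)) ((λ.λ.1 0) 0)
  →3  λ.(λ.λ.1 0) 0 (λ.λ.1 0)
  →4  λ.(λ.1 0) (λ.λ.1 0)
  →5  λ.0 (λ.λ.1 0)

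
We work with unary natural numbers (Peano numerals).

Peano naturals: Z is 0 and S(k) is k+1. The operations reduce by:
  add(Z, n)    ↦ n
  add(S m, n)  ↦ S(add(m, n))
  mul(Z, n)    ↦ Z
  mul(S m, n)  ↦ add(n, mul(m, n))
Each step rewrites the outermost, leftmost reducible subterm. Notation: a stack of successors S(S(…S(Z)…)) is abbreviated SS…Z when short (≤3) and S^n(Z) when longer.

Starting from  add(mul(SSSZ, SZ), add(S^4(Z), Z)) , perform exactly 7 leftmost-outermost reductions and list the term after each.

Answer: after 7 steps: S(S(add(add(Z, mul(SZ, SZ)), add(S^4(Z), Z))))

Reduction:
  start: add(mul(SSSZ, SZ), add(S^4(Z), Z))
  [1] add(add(SZ, mul(SSZ, SZ)), add(S^4(Z), Z))
  [2] add(S(add(Z, mul(SSZ, SZ))), add(S^4(Z), Z))
  [3] S(add(add(Z, mul(SSZ, SZ)), add(S^4(Z), Z)))
  [4] S(add(mul(SSZ, SZ), add(S^4(Z), Z)))
  [5] S(add(add(SZ, mul(SZ, SZ)), add(S^4(Z), Z)))
  [6] S(add(S(add(Z, mul(SZ, SZ))), add(S^4(Z), Z)))
  [7] S(S(add(add(Z, mul(SZ, SZ)), add(S^4(Z), Z))))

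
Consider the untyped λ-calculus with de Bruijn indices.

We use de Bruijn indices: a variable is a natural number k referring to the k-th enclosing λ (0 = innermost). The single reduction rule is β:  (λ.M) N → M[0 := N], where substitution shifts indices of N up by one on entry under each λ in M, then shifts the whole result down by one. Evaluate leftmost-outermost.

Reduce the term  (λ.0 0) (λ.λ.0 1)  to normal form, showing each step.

  start: (λ.0 0) (λ.λ.0 1)
  step 1: (λ.λ.0 1) (λ.λ.0 1)
  step 2: λ.0 (λ.λ.0 1)

Answer: normal form = λ.0 (λ.λ.0 1)  (in 2 steps)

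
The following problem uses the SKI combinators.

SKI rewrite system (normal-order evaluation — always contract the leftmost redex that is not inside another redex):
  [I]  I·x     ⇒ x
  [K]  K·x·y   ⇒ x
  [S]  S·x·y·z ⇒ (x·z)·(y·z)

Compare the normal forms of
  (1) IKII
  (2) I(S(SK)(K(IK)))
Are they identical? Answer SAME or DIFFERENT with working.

Term A:
  start: IKII
  [1] KII
  [2] I

Term B:
  start: I(S(SK)(K(IK)))
  [1] S(SK)(K(IK))
  [2] S(SK)(KK)

Answer: DIFFERENT — A ⇓ I, B ⇓ S(SK)(KK)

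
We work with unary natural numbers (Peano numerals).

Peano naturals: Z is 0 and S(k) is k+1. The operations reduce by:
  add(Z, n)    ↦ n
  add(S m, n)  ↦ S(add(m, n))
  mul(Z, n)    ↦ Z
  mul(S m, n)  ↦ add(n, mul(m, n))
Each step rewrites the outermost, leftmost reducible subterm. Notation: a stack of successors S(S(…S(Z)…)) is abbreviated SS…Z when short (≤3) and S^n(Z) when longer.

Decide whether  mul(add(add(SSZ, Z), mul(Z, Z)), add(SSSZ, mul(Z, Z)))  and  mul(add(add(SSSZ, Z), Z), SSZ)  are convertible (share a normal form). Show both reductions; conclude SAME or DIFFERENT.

Answer: SAME — A ⇓ S^6(Z), B ⇓ S^6(Z)

Working:
Term A:
  start: mul(add(add(SSZ, Z), mul(Z, Z)), add(SSSZ, mul(Z, Z)))
  [1] mul(add(S(add(SZ, Z)), mul(Z, Z)), add(SSSZ, mul(Z, Z)))
  [2] mul(S(add(add(SZ, Z), mul(Z, Z))), add(SSSZ, mul(Z, Z)))
  [3] add(add(SSSZ, mul(Z, Z)), mul(add(add(SZ, Z), mul(Z, Z)), add(SSSZ, mul(Z, Z))))
  [4] add(S(add(SSZ, mul(Z, Z))), mul(add(add(SZ, Z), mul(Z, Z)), add(SSSZ, mul(Z, Z))))
  [5] S(add(add(SSZ, mul(Z, Z)), mul(add(add(SZ, Z), mul(Z, Z)), add(SSSZ, mul(Z, Z)))))
  [6] S(add(S(add(SZ, mul(Z, Z))), mul(add(add(SZ, Z), mul(Z, Z)), add(SSSZ, mul(Z, Z)))))
  [7] S(S(add(add(SZ, mul(Z, Z)), mul(add(add(SZ, Z), mul(Z, Z)), add(SSSZ, mul(Z, Z))))))
  [8] S(S(add(S(add(Z, mul(Z, Z))), mul(add(add(SZ, Z), mul(Z, Z)), add(SSSZ, mul(Z, Z))))))
  [9] S(S(S(add(add(Z, mul(Z, Z)), mul(add(add(SZ, Z), mul(Z, Z)), add(SSSZ, mul(Z, Z)))))))
  [10] S(S(S(add(mul(Z, Z), mul(add(add(SZ, Z), mul(Z, Z)), add(SSSZ, mul(Z, Z)))))))
  [11] S(S(S(add(Z, mul(add(add(SZ, Z), mul(Z, Z)), add(SSSZ, mul(Z, Z)))))))
  [12] S(S(S(mul(add(add(SZ, Z), mul(Z, Z)), add(SSSZ, mul(Z, Z))))))
  [13] S(S(S(mul(add(S(add(Z, Z)), mul(Z, Z)), add(SSSZ, mul(Z, Z))))))
  [14] S(S(S(mul(S(add(add(Z, Z), mul(Z, Z))), add(SSSZ, mul(Z, Z))))))
  [15] S(S(S(add(add(SSSZ, mul(Z, Z)), mul(add(add(Z, Z), mul(Z, Z)), add(SSSZ, mul(Z, Z)))))))
  [16] S(S(S(add(S(add(SSZ, mul(Z, Z))), mul(add(add(Z, Z), mul(Z, Z)), add(SSSZ, mul(Z, Z)))))))
  [17] S(S(S(S(add(add(SSZ, mul(Z, Z)), mul(add(add(Z, Z), mul(Z, Z)), add(SSSZ, mul(Z, Z))))))))
  [18] S(S(S(S(add(S(add(SZ, mul(Z, Z))), mul(add(add(Z, Z), mul(Z, Z)), add(SSSZ, mul(Z, Z))))))))
  [19] S(S(S(S(S(add(add(SZ, mul(Z, Z)), mul(add(add(Z, Z), mul(Z, Z)), add(SSSZ, mul(Z, Z)))))))))
  [20] S(S(S(S(S(add(S(add(Z, mul(Z, Z))), mul(add(add(Z, Z), mul(Z, Z)), add(SSSZ, mul(Z, Z)))))))))
  [21] S(S(S(S(S(S(add(add(Z, mul(Z, Z)), mul(add(add(Z, Z), mul(Z, Z)), add(SSSZ, mul(Z, Z))))))))))
  [22] S(S(S(S(S(S(add(mul(Z, Z), mul(add(add(Z, Z), mul(Z, Z)), add(SSSZ, mul(Z, Z))))))))))
  [23] S(S(S(S(S(S(add(Z, mul(add(add(Z, Z), mul(Z, Z)), add(SSSZ, mul(Z, Z))))))))))
  [24] S(S(S(S(S(S(mul(add(add(Z, Z), mul(Z, Z)), add(SSSZ, mul(Z, Z)))))))))
  [25] S(S(S(S(S(S(mul(add(Z, mul(Z, Z)), add(SSSZ, mul(Z, Z)))))))))
  [26] S(S(S(S(S(S(mul(mul(Z, Z), add(SSSZ, mul(Z, Z)))))))))
  [27] S(S(S(S(S(S(mul(Z, add(SSSZ, mul(Z, Z)))))))))
  [28] S^6(Z)

Term B:
  start: mul(add(add(SSSZ, Z), Z), SSZ)
  [1] mul(add(S(add(SSZ, Z)), Z), SSZ)
  [2] mul(S(add(add(SSZ, Z), Z)), SSZ)
  [3] add(SSZ, mul(add(add(SSZ, Z), Z), SSZ))
  [4] S(add(SZ, mul(add(add(SSZ, Z), Z), SSZ)))
  [5] S(S(add(Z, mul(add(add(SSZ, Z), Z), SSZ))))
  [6] S(S(mul(add(add(SSZ, Z), Z), SSZ)))
  [7] S(S(mul(add(S(add(SZ, Z)), Z), SSZ)))
  [8] S(S(mul(S(add(add(SZ, Z), Z)), SSZ)))
  [9] S(S(add(SSZ, mul(add(add(SZ, Z), Z), SSZ))))
  [10] S(S(S(add(SZ, mul(add(add(SZ, Z), Z), SSZ)))))
  [11] S(S(S(S(add(Z, mul(add(add(SZ, Z), Z), SSZ))))))
  [12] S(S(S(S(mul(add(add(SZ, Z), Z), SSZ)))))
  [13] S(S(S(S(mul(add(S(add(Z, Z)), Z), SSZ)))))
  [14] S(S(S(S(mul(S(add(add(Z, Z), Z)), SSZ)))))
  [15] S(S(S(S(add(SSZ, mul(add(add(Z, Z), Z), SSZ))))))
  [16] S(S(S(S(S(add(SZ, mul(add(add(Z, Z), Z), SSZ)))))))
  [17] S(S(S(S(S(S(add(Z, mul(add(add(Z, Z), Z), SSZ))))))))
  [18] S(S(S(S(S(S(mul(add(add(Z, Z), Z), SSZ)))))))
  [19] S(S(S(S(S(S(mul(add(Z, Z), SSZ)))))))
  [20] S(S(S(S(S(S(mul(Z, SSZ)))))))
  [21] S^6(Z)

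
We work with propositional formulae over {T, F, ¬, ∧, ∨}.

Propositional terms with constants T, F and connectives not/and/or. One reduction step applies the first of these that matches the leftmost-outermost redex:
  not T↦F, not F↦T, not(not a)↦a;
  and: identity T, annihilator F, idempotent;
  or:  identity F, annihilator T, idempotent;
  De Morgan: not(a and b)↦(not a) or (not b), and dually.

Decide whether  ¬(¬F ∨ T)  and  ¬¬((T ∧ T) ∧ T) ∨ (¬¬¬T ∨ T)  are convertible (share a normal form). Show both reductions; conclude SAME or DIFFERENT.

Term A:
  start: ¬(¬F ∨ T)
  step 1: ¬¬F ∧ ¬T
  step 2: F ∧ ¬T
  step 3: F

Term B:
  start: ¬¬((T ∧ T) ∧ T) ∨ (¬¬¬T ∨ T)
  step 1: ((T ∧ T) ∧ T) ∨ (¬¬¬T ∨ T)
  step 2: (T ∧ T) ∨ (¬¬¬T ∨ T)
  step 3: T ∨ (¬¬¬T ∨ T)
  step 4: T

Answer: DIFFERENT — A ⇓ F, B ⇓ T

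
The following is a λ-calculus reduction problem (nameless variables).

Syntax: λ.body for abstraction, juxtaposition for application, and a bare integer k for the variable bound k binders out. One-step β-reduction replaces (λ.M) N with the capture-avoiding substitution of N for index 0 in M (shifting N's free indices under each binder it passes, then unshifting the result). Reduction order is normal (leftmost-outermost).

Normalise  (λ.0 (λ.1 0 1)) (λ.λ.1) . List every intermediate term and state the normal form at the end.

  start: (λ.0 (λ.1 0 1)) (λ.λ.1)
  →1  (λ.λ.1) (λ.(λ.λ.1) 0 (λ.λ.1))
  →2  λ.λ.(λ.λ.1) 0 (λ.λ.1)
  →3  λ.λ.(λ.1) (λ.λ.1)
  →4  λ.λ.0

Answer: normal form = λ.λ.0  (in 4 steps)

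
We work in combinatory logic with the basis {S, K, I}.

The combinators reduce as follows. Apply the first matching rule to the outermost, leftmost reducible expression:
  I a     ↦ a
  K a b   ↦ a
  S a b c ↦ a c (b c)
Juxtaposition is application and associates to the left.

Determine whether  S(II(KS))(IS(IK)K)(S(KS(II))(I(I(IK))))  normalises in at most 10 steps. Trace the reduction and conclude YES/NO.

  start: S(II(KS))(IS(IK)K)(S(KS(II))(I(I(IK))))
  step 1: II(KS)(S(KS(II))(I(I(IK))))(IS(IK)K(S(KS(II))(I(I(IK)))))
  step 2: I(KS)(S(KS(II))(I(I(IK))))(IS(IK)K(S(KS(II))(I(I(IK)))))
  step 3: KS(S(KS(II))(I(I(IK))))(IS(IK)K(S(KS(II))(I(I(IK)))))
  step 4: S(IS(IK)K(S(KS(II))(I(I(IK)))))
  step 5: S(S(IK)K(S(KS(II))(I(I(IK)))))
  step 6: S(IK(S(KS(II))(I(I(IK))))(K(S(KS(II))(I(I(IK))))))
  step 7: S(K(S(KS(II))(I(I(IK))))(K(S(KS(II))(I(I(IK))))))
  step 8: S(S(KS(II))(I(I(IK))))
  step 9: S(SS(I(I(IK))))
  step 10: S(SS(I(IK)))

Answer: NO — after 10 steps the term is S(SS(I(IK))), not yet normal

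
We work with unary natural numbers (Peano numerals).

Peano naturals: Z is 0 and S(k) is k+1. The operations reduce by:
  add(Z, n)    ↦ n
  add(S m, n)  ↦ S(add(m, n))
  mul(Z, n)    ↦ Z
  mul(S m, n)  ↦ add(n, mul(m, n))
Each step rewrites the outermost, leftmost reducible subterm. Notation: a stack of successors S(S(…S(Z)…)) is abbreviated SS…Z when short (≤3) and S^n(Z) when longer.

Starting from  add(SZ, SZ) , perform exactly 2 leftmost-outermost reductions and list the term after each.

Answer: after 2 steps: SSZ

Working:
  start: add(SZ, SZ)
  →1  S(add(Z, SZ))
  →2  SSZ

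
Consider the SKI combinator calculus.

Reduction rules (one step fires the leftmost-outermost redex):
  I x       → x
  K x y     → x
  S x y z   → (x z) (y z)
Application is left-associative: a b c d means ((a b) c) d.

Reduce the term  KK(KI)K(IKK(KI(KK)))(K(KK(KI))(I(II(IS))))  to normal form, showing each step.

  start: KK(KI)K(IKK(KI(KK)))(K(KK(KI))(I(II(IS))))
  step 1: KK(IKK(KI(KK)))(K(KK(KI))(I(II(IS))))
  step 2: K(K(KK(KI))(I(II(IS))))
  step 3: K(KK(KI))
  step 4: KK

Answer: normal form = KK  (in 4 steps)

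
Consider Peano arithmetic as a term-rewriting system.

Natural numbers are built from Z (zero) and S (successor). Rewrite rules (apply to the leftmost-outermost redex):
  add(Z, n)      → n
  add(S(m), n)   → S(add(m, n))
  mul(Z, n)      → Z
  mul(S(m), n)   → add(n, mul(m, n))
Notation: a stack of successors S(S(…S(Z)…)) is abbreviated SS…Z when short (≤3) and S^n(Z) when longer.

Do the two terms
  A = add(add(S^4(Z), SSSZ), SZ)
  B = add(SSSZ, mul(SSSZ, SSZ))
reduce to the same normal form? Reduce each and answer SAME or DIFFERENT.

Term A:
  start: add(add(S^4(Z), SSSZ), SZ)
  [1] add(S(add(SSSZ, SSSZ)), SZ)
  [2] S(add(add(SSSZ, SSSZ), SZ))
  [3] S(add(S(add(SSZ, SSSZ)), SZ))
  [4] S(S(add(add(SSZ, SSSZ), SZ)))
  [5] S(S(add(S(add(SZ, SSSZ)), SZ)))
  [6] S(S(S(add(add(SZ, SSSZ), SZ))))
  [7] S(S(S(add(S(add(Z, SSSZ)), SZ))))
  [8] S(S(S(S(add(add(Z, SSSZ), SZ)))))
  [9] S(S(S(S(add(SSSZ, SZ)))))
  [10] S(S(S(S(S(add(SSZ, SZ))))))
  [11] S(S(S(S(S(S(add(SZ, SZ)))))))
  [12] S(S(S(S(S(S(S(add(Z, SZ))))))))
  [13] S^8(Z)

Term B:
  start: add(SSSZ, mul(SSSZ, SSZ))
  [1] S(add(SSZ, mul(SSSZ, SSZ)))
  [2] S(S(add(SZ, mul(SSSZ, SSZ))))
  [3] S(S(S(add(Z, mul(SSSZ, SSZ)))))
  [4] S(S(S(mul(SSSZ, SSZ))))
  [5] S(S(S(add(SSZ, mul(SSZ, SSZ)))))
  [6] S(S(S(S(add(SZ, mul(SSZ, SSZ))))))
  [7] S(S(S(S(S(add(Z, mul(SSZ, SSZ)))))))
  [8] S(S(S(S(S(mul(SSZ, SSZ))))))
  [9] S(S(S(S(S(add(SSZ, mul(SZ, SSZ)))))))
  [10] S(S(S(S(S(S(add(SZ, mul(SZ, SSZ))))))))
  [11] S(S(S(S(S(S(S(add(Z, mul(SZ, SSZ)))))))))
  [12] S(S(S(S(S(S(S(mul(SZ, SSZ))))))))
  [13] S(S(S(S(S(S(S(add(SSZ, mul(Z, SSZ)))))))))
  [14] S(S(S(S(S(S(S(S(add(SZ, mul(Z, SSZ))))))))))
  [15] S(S(S(S(S(S(S(S(S(add(Z, mul(Z, SSZ)))))))))))
  [16] S(S(S(S(S(S(S(S(S(mul(Z, SSZ))))))))))
  [17] S^9(Z)

Answer: DIFFERENT — A ⇓ S^8(Z), B ⇓ S^9(Z)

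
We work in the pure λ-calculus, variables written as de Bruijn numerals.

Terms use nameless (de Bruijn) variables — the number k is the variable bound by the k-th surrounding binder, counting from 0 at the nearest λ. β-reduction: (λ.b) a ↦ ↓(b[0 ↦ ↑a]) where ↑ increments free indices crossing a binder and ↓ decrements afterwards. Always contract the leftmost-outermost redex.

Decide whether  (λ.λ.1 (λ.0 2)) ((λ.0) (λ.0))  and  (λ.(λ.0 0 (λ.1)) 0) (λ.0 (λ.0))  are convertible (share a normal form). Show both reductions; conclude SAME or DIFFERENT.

Answer: SAME — A ⇓ λ.λ.0 (λ.0), B ⇓ λ.λ.0 (λ.0)

Working:
Term A:
  start: (λ.λ.1 (λ.0 2)) ((λ.0) (λ.0))
  step 1: λ.(λ.0) (λ.0) (λ.0 ((λ.0) (λ.0)))
  step 2: λ.(λ.0) (λ.0 ((λ.0) (λ.0)))
  step 3: λ.λ.0 ((λ.0) (λ.0))
  step 4: λ.λ.0 (λ.0)

Term B:
  start: (λ.(λ.0 0 (λ.1)) 0) (λ.0 (λ.0))
  step 1: (λ.0 0 (λ.1)) (λ.0 (λ.0))
  step 2: (λ.0 (λ.0)) (λ.0 (λ.0)) (λ.λ.0 (λ.0))
  step 3: (λ.0 (λ.0)) (λ.0) (λ.λ.0 (λ.0))
  step 4: (λ.0) (λ.0) (λ.λ.0 (λ.0))
  step 5: (λ.0) (λ.λ.0 (λ.0))
  step 6: λ.λ.0 (λ.0)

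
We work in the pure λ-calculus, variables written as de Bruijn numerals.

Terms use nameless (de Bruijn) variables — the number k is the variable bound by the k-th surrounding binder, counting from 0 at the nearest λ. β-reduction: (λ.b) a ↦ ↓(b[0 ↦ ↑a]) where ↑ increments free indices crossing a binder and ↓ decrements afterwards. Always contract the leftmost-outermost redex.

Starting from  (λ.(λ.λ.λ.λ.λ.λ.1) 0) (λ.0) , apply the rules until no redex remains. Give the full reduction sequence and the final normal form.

  start: (λ.(λ.λ.λ.λ.λ.λ.1) 0) (λ.0)
  [1] (λ.λ.λ.λ.λ.λ.1) (λ.0)
  [2] λ.λ.λ.λ.λ.1

Answer: normal form = λ.λ.λ.λ.λ.1  (in 2 steps)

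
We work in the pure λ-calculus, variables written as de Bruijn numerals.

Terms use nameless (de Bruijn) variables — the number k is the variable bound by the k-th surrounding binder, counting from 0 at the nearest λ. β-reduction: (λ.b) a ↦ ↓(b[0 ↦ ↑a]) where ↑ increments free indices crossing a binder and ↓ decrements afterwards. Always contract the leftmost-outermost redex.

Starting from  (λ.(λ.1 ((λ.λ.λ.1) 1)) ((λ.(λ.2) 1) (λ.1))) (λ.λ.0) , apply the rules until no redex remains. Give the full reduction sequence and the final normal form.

  start: (λ.(λ.1 ((λ.λ.λ.1) 1)) ((λ.(λ.2) 1) (λ.1))) (λ.λ.0)
  step 1: (λ.(λ.λ.0) ((λ.λ.λ.1) (λ.λ.0))) ((λ.(λ.λ.λ.0) (λ.λ.0)) (λ.λ.λ.0))
  step 2: (λ.λ.0) ((λ.λ.λ.1) (λ.λ.0))
  step 3: λ.0

Answer: normal form = λ.0  (in 3 steps)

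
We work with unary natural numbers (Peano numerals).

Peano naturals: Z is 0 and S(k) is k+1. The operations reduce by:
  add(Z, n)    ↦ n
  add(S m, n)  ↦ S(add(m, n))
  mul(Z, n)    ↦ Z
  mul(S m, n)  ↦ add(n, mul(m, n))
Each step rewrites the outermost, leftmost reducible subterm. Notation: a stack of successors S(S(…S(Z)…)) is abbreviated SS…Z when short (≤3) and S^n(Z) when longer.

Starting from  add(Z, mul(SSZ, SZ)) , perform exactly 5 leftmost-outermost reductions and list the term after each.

  start: add(Z, mul(SSZ, SZ))
  step 1: mul(SSZ, SZ)
  step 2: add(SZ, mul(SZ, SZ))
  step 3: S(add(Z, mul(SZ, SZ)))
  step 4: S(mul(SZ, SZ))
  step 5: S(add(SZ, mul(Z, SZ)))

Answer: after 5 steps: S(add(SZ, mul(Z, SZ)))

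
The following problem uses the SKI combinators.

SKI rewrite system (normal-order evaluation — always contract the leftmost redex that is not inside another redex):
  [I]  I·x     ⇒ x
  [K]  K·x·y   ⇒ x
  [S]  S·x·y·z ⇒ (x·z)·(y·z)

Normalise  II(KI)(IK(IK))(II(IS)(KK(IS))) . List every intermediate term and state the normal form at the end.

Answer: normal form = SK  (in 8 steps)

Working:
  start: II(KI)(IK(IK))(II(IS)(KK(IS)))
  →1  I(KI)(IK(IK))(II(IS)(KK(IS)))
  →2  KI(IK(IK))(II(IS)(KK(IS)))
  →3  I(II(IS)(KK(IS)))
  →4  II(IS)(KK(IS))
  →5  I(IS)(KK(IS))
  →6  IS(KK(IS))
  →7  S(KK(IS))
  →8  SK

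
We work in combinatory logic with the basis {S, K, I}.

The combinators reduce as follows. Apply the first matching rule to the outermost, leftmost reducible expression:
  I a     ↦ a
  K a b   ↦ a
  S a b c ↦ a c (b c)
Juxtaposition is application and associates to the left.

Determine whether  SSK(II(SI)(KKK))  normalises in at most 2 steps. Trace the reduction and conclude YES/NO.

  start: SSK(II(SI)(KKK))
  [1] S(II(SI)(KKK))(K(II(SI)(KKK)))
  [2] S(I(SI)(KKK))(K(II(SI)(KKK)))

Answer: NO — after 2 steps the term is S(I(SI)(KKK))(K(II(SI)(KKK))), not yet normal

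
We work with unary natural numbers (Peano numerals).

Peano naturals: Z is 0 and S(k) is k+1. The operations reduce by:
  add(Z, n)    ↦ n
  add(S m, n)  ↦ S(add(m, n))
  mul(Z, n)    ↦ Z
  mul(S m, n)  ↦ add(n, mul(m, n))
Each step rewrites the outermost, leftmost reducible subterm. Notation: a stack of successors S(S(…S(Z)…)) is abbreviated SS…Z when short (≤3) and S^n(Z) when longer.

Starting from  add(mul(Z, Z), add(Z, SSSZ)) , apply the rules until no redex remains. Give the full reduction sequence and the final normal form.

Answer: normal form = SSSZ  (in 3 steps)

Reduction:
  start: add(mul(Z, Z), add(Z, SSSZ))
  [1] add(Z, add(Z, SSSZ))
  [2] add(Z, SSSZ)
  [3] SSSZ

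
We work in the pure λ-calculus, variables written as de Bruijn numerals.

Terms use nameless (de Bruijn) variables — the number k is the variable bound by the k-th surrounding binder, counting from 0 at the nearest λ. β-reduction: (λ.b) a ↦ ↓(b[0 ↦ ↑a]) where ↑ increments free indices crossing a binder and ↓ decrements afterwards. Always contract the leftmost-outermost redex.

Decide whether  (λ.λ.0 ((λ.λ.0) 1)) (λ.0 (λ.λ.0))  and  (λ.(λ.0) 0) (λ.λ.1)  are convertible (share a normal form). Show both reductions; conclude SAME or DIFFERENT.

Term A:
  start: (λ.λ.0 ((λ.λ.0) 1)) (λ.0 (λ.λ.0))
  step 1: λ.0 ((λ.λ.0) (λ.0 (λ.λ.0)))
  step 2: λ.0 (λ.0)

Term B:
  start: (λ.(λ.0) 0) (λ.λ.1)
  step 1: (λ.0) (λ.λ.1)
  step 2: λ.λ.1

Answer: DIFFERENT — A ⇓ λ.0 (λ.0), B ⇓ λ.λ.1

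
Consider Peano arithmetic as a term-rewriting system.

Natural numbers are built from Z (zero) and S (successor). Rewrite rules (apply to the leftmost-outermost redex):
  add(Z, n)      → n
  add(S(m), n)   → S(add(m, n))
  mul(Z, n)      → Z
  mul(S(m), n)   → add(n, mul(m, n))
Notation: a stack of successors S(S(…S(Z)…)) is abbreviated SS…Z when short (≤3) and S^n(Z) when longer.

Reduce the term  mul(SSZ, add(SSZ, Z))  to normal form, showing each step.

  start: mul(SSZ, add(SSZ, Z))
  step 1: add(add(SSZ, Z), mul(SZ, add(SSZ, Z)))
  step 2: add(S(add(SZ, Z)), mul(SZ, add(SSZ, Z)))
  step 3: S(add(add(SZ, Z), mul(SZ, add(SSZ, Z))))
  step 4: S(add(S(add(Z, Z)), mul(SZ, add(SSZ, Z))))
  step 5: S(S(add(add(Z, Z), mul(SZ, add(SSZ, Z)))))
  step 6: S(S(add(Z, mul(SZ, add(SSZ, Z)))))
  step 7: S(S(mul(SZ, add(SSZ, Z))))
  step 8: S(S(add(add(SSZ, Z), mul(Z, add(SSZ, Z)))))
  step 9: S(S(add(S(add(SZ, Z)), mul(Z, add(SSZ, Z)))))
  step 10: S(S(S(add(add(SZ, Z), mul(Z, add(SSZ, Z))))))
  step 11: S(S(S(add(S(add(Z, Z)), mul(Z, add(SSZ, Z))))))
  step 12: S(S(S(S(add(add(Z, Z), mul(Z, add(SSZ, Z)))))))
  step 13: S(S(S(S(add(Z, mul(Z, add(SSZ, Z)))))))
  step 14: S(S(S(S(mul(Z, add(SSZ, Z))))))
  step 15: S^4(Z)

Answer: normal form = S^4(Z)  (in 15 steps)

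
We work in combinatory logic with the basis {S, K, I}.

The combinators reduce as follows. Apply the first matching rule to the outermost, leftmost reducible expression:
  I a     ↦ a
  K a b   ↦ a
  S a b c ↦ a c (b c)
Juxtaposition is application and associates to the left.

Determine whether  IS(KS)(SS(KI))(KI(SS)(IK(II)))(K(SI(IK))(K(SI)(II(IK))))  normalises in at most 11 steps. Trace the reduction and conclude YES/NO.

  start: IS(KS)(SS(KI))(KI(SS)(IK(II)))(K(SI(IK))(K(SI)(II(IK))))
  →1  S(KS)(SS(KI))(KI(SS)(IK(II)))(K(SI(IK))(K(SI)(II(IK))))
  →2  KS(KI(SS)(IK(II)))(SS(KI)(KI(SS)(IK(II))))(K(SI(IK))(K(SI)(II(IK))))
  →3  S(SS(KI)(KI(SS)(IK(II))))(K(SI(IK))(K(SI)(II(IK))))
  →4  S(S(KI(SS)(IK(II)))(KI(KI(SS)(IK(II)))))(K(SI(IK))(K(SI)(II(IK))))
  →5  S(S(I(IK(II)))(KI(KI(SS)(IK(II)))))(K(SI(IK))(K(SI)(II(IK))))
  →6  S(S(IK(II))(KI(KI(SS)(IK(II)))))(K(SI(IK))(K(SI)(II(IK))))
  →7  S(S(K(II))(KI(KI(SS)(IK(II)))))(K(SI(IK))(K(SI)(II(IK))))
  →8  S(S(KI)(KI(KI(SS)(IK(II)))))(K(SI(IK))(K(SI)(II(IK))))
  →9  S(S(KI)I)(K(SI(IK))(K(SI)(II(IK))))
  →10  S(S(KI)I)(SI(IK))
  →11  S(S(KI)I)(SIK)

Answer: YES — reaches normal form S(S(KI)I)(SIK) in 11 ≤ 11 steps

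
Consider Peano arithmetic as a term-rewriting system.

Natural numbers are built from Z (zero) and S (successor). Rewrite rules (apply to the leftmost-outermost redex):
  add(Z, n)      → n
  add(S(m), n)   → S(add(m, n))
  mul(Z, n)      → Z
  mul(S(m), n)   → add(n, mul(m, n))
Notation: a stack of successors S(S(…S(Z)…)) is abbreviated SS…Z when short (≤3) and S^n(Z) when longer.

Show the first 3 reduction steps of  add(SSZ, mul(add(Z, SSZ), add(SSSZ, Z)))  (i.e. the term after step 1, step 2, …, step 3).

  start: add(SSZ, mul(add(Z, SSZ), add(SSSZ, Z)))
  [1] S(add(SZ, mul(add(Z, SSZ), add(SSSZ, Z))))
  [2] S(S(add(Z, mul(add(Z, SSZ), add(SSSZ, Z)))))
  [3] S(S(mul(add(Z, SSZ), add(SSSZ, Z))))

Answer: after 3 steps: S(S(mul(add(Z, SSZ), add(SSSZ, Z))))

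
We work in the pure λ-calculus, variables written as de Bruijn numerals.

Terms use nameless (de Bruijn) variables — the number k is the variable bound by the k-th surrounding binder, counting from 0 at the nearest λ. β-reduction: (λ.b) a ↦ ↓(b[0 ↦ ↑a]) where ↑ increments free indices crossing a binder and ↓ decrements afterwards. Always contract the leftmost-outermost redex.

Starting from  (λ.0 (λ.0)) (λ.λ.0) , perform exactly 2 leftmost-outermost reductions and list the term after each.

Answer: after 2 steps: λ.0

Reduction:
  start: (λ.0 (λ.0)) (λ.λ.0)
  step 1: (λ.λ.0) (λ.0)
  step 2: λ.0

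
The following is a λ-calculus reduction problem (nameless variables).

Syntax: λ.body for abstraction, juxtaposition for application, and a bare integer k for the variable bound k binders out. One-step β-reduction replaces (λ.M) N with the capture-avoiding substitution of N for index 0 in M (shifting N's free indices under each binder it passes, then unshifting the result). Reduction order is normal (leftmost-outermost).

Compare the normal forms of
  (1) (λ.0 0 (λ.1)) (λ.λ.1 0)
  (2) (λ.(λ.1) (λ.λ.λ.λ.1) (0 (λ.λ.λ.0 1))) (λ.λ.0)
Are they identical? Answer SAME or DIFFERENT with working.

Answer: DIFFERENT — A ⇓ λ.λ.λ.1 0, B ⇓ λ.0

Reduction:
Term A:
  start: (λ.0 0 (λ.1)) (λ.λ.1 0)
  [1] (λ.λ.1 0) (λ.λ.1 0) (λ.λ.λ.1 0)
  [2] (λ.(λ.λ.1 0) 0) (λ.λ.λ.1 0)
  [3] (λ.λ.1 0) (λ.λ.λ.1 0)
  [4] λ.(λ.λ.λ.1 0) 0
  [5] λ.λ.λ.1 0

Term B:
  start: (λ.(λ.1) (λ.λ.λ.λ.1) (0 (λ.λ.λ.0 1))) (λ.λ.0)
  [1] (λ.λ.λ.0) (λ.λ.λ.λ.1) ((λ.λ.0) (λ.λ.λ.0 1))
  [2] (λ.λ.0) ((λ.λ.0) (λ.λ.λ.0 1))
  [3] λ.0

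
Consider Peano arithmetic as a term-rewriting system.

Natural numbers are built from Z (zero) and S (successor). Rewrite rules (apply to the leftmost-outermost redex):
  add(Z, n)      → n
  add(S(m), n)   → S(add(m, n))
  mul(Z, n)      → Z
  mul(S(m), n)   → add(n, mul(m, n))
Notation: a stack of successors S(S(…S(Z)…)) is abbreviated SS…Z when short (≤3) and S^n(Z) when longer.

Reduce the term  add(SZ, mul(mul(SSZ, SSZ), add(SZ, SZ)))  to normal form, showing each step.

  start: add(SZ, mul(mul(SSZ, SSZ), add(SZ, SZ)))
  [1] S(add(Z, mul(mul(SSZ, SSZ), add(SZ, SZ))))
  [2] S(mul(mul(SSZ, SSZ), add(SZ, SZ)))
  [3] S(mul(add(SSZ, mul(SZ, SSZ)), add(SZ, SZ)))
  [4] S(mul(S(add(SZ, mul(SZ, SSZ))), add(SZ, SZ)))
  [5] S(add(add(SZ, SZ), mul(add(SZ, mul(SZ, SSZ)), add(SZ, SZ))))
  [6] S(add(S(add(Z, SZ)), mul(add(SZ, mul(SZ, SSZ)), add(SZ, SZ))))
  [7] S(S(add(add(Z, SZ), mul(add(SZ, mul(SZ, SSZ)), add(SZ, SZ)))))
  [8] S(S(add(SZ, mul(add(SZ, mul(SZ, SSZ)), add(SZ, SZ)))))
  [9] S(S(S(add(Z, mul(add(SZ, mul(SZ, SSZ)), add(SZ, SZ))))))
  [10] S(S(S(mul(add(SZ, mul(SZ, SSZ)), add(SZ, SZ)))))
  [11] S(S(S(mul(S(add(Z, mul(SZ, SSZ))), add(SZ, SZ)))))
  [12] S(S(S(add(add(SZ, SZ), mul(add(Z, mul(SZ, SSZ)), add(SZ, SZ))))))
  [13] S(S(S(add(S(add(Z, SZ)), mul(add(Z, mul(SZ, SSZ)), add(SZ, SZ))))))
  [14] S(S(S(S(add(add(Z, SZ), mul(add(Z, mul(SZ, SSZ)), add(SZ, SZ)))))))
  [15] S(S(S(S(add(SZ, mul(add(Z, mul(SZ, SSZ)), add(SZ, SZ)))))))
  [16] S(S(S(S(S(add(Z, mul(add(Z, mul(SZ, SSZ)), add(SZ, SZ))))))))
  [17] S(S(S(S(S(mul(add(Z, mul(SZ, SSZ)), add(SZ, SZ)))))))
  [18] S(S(S(S(S(mul(mul(SZ, SSZ), add(SZ, SZ)))))))
  [19] S(S(S(S(S(mul(add(SSZ, mul(Z, SSZ)), add(SZ, SZ)))))))
  [20] S(S(S(S(S(mul(S(add(SZ, mul(Z, SSZ))), add(SZ, SZ)))))))
  [21] S(S(S(S(S(add(add(SZ, SZ), mul(add(SZ, mul(Z, SSZ)), add(SZ, SZ))))))))
  [22] S(S(S(S(S(add(S(add(Z, SZ)), mul(add(SZ, mul(Z, SSZ)), add(SZ, SZ))))))))
  [23] S(S(S(S(S(S(add(add(Z, SZ), mul(add(SZ, mul(Z, SSZ)), add(SZ, SZ)))))))))
  [24] S(S(S(S(S(S(add(SZ, mul(add(SZ, mul(Z, SSZ)), add(SZ, SZ)))))))))
  [25] S(S(S(S(S(S(S(add(Z, mul(add(SZ, mul(Z, SSZ)), add(SZ, SZ))))))))))
  [26] S(S(S(S(S(S(S(mul(add(SZ, mul(Z, SSZ)), add(SZ, SZ)))))))))
  [27] S(S(S(S(S(S(S(mul(S(add(Z, mul(Z, SSZ))), add(SZ, SZ)))))))))
  [28] S(S(S(S(S(S(S(add(add(SZ, SZ), mul(add(Z, mul(Z, SSZ)), add(SZ, SZ))))))))))
  [29] S(S(S(S(S(S(S(add(S(add(Z, SZ)), mul(add(Z, mul(Z, SSZ)), add(SZ, SZ))))))))))
  [30] S(S(S(S(S(S(S(S(add(add(Z, SZ), mul(add(Z, mul(Z, SSZ)), add(SZ, SZ)))))))))))
  [31] S(S(S(S(S(S(S(S(add(SZ, mul(add(Z, mul(Z, SSZ)), add(SZ, SZ)))))))))))
  [32] S(S(S(S(S(S(S(S(S(add(Z, mul(add(Z, mul(Z, SSZ)), add(SZ, SZ))))))))))))
  [33] S(S(S(S(S(S(S(S(S(mul(add(Z, mul(Z, SSZ)), add(SZ, SZ)))))))))))
  [34] S(S(S(S(S(S(S(S(S(mul(mul(Z, SSZ), add(SZ, SZ)))))))))))
  [35] S(S(S(S(S(S(S(S(S(mul(Z, add(SZ, SZ)))))))))))
  [36] S^9(Z)

Answer: normal form = S^9(Z)  (in 36 steps)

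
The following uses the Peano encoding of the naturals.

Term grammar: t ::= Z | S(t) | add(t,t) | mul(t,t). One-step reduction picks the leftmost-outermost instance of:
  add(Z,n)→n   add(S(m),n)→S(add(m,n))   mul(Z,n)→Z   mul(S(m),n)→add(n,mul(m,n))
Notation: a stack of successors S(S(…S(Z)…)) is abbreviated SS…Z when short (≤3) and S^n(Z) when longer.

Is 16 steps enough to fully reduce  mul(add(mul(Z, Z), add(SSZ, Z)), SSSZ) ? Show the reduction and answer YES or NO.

Answer: YES — reaches normal form S^6(Z) in 16 ≤ 16 steps

Working:
  start: mul(add(mul(Z, Z), add(SSZ, Z)), SSSZ)
  →1  mul(add(Z, add(SSZ, Z)), SSSZ)
  →2  mul(add(SSZ, Z), SSSZ)
  →3  mul(S(add(SZ, Z)), SSSZ)
  →4  add(SSSZ, mul(add(SZ, Z), SSSZ))
  →5  S(add(SSZ, mul(add(SZ, Z), SSSZ)))
  →6  S(S(add(SZ, mul(add(SZ, Z), SSSZ))))
  →7  S(S(S(add(Z, mul(add(SZ, Z), SSSZ)))))
  →8  S(S(S(mul(add(SZ, Z), SSSZ))))
  →9  S(S(S(mul(S(add(Z, Z)), SSSZ))))
  →10  S(S(S(add(SSSZ, mul(add(Z, Z), SSSZ)))))
  →11  S(S(S(S(add(SSZ, mul(add(Z, Z), SSSZ))))))
  →12  S(S(S(S(S(add(SZ, mul(add(Z, Z), SSSZ)))))))
  →13  S(S(S(S(S(S(add(Z, mul(add(Z, Z), SSSZ))))))))
  →14  S(S(S(S(S(S(mul(add(Z, Z), SSSZ)))))))
  →15  S(S(S(S(S(S(mul(Z, SSSZ)))))))
  →16  S^6(Z)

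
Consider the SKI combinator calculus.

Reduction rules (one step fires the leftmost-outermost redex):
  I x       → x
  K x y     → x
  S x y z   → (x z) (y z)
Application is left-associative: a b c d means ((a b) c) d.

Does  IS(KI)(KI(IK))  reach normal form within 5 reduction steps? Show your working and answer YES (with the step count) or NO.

  start: IS(KI)(KI(IK))
  →1  S(KI)(KI(IK))
  →2  S(KI)I

Answer: YES — reaches normal form S(KI)I in 2 ≤ 5 steps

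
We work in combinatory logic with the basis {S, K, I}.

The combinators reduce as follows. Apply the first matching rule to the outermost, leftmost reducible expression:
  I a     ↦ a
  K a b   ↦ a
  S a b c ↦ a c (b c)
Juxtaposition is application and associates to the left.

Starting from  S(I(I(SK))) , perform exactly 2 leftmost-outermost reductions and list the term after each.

  start: S(I(I(SK)))
  →1  S(I(SK))
  →2  S(SK)

Answer: after 2 steps: S(SK)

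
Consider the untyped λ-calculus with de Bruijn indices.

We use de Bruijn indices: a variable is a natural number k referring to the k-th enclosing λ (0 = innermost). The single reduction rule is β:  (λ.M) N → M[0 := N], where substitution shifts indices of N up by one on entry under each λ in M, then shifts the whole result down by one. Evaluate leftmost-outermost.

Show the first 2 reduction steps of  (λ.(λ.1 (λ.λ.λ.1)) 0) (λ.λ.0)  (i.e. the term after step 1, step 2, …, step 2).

  start: (λ.(λ.1 (λ.λ.λ.1)) 0) (λ.λ.0)
  →1  (λ.(λ.λ.0) (λ.λ.λ.1)) (λ.λ.0)
  →2  (λ.λ.0) (λ.λ.λ.1)

Answer: after 2 steps: (λ.λ.0) (λ.λ.λ.1)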